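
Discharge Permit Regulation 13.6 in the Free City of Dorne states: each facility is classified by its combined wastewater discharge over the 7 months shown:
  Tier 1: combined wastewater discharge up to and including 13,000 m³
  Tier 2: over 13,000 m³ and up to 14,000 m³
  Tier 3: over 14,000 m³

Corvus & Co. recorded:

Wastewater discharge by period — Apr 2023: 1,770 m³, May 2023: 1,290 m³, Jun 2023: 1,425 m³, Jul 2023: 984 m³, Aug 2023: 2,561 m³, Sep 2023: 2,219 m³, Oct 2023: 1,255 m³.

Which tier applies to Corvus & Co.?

Combined wastewater discharge: 1,770 m³ + 1,290 m³ + 1,425 m³ + 984 m³ + 2,561 m³ + 2,219 m³ + 1,255 m³ = 11,504 m³.
11,504 m³ ≤ 13,000 m³, so Tier 1 applies.

Tier 1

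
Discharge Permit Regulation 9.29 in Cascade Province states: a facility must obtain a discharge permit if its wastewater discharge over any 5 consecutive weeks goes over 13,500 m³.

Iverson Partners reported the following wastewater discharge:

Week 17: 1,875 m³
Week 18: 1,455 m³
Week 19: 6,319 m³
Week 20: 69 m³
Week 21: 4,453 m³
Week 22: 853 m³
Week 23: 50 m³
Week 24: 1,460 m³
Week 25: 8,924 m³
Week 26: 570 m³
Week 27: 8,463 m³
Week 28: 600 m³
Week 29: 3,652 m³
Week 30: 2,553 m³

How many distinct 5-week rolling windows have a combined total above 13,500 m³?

Week 17–Week 21: 1,875 m³ + 1,455 m³ + 6,319 m³ + 69 m³ + 4,453 m³ = 14,171 m³ (over)
Week 18–Week 22: 1,455 m³ + 6,319 m³ + 69 m³ + 4,453 m³ + 853 m³ = 13,149 m³ (under)
Week 19–Week 23: 6,319 m³ + 69 m³ + 4,453 m³ + 853 m³ + 50 m³ = 11,744 m³ (under)
Week 20–Week 24: 69 m³ + 4,453 m³ + 853 m³ + 50 m³ + 1,460 m³ = 6,885 m³ (under)
Week 21–Week 25: 4,453 m³ + 853 m³ + 50 m³ + 1,460 m³ + 8,924 m³ = 15,740 m³ (over)
Week 22–Week 26: 853 m³ + 50 m³ + 1,460 m³ + 8,924 m³ + 570 m³ = 11,857 m³ (under)
Week 23–Week 27: 50 m³ + 1,460 m³ + 8,924 m³ + 570 m³ + 8,463 m³ = 19,467 m³ (over)
Week 24–Week 28: 1,460 m³ + 8,924 m³ + 570 m³ + 8,463 m³ + 600 m³ = 20,017 m³ (over)
Week 25–Week 29: 8,924 m³ + 570 m³ + 8,463 m³ + 600 m³ + 3,652 m³ = 22,209 m³ (over)
Week 26–Week 30: 570 m³ + 8,463 m³ + 600 m³ + 3,652 m³ + 2,553 m³ = 15,838 m³ (over)
6 windows exceed the threshold.

6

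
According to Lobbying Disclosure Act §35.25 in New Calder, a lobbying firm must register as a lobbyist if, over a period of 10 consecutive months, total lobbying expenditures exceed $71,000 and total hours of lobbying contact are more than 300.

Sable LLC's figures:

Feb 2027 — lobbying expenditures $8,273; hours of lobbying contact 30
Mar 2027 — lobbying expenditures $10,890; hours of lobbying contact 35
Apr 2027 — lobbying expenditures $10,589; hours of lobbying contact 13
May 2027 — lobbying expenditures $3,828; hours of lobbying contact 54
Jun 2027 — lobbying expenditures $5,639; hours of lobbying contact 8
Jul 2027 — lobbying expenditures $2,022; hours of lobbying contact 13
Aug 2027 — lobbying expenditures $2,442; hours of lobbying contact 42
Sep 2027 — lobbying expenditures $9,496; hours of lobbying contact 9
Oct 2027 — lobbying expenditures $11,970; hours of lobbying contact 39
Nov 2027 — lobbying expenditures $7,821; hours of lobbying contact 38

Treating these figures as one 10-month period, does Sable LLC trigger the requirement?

Total lobbying expenditures: $8,273 + $10,890 + $10,589 + $3,828 + $5,639 + $2,022 + $2,442 + $9,496 + $11,970 + $7,821 = $72,970 (> $71,000).
Total hours of lobbying contact: 30 + 35 + 13 + 54 + 8 + 13 + 42 + 9 + 39 + 38 = 281 (≤ 300).
The test is 'and': the rule requires both, and at least one is not exceeded.

No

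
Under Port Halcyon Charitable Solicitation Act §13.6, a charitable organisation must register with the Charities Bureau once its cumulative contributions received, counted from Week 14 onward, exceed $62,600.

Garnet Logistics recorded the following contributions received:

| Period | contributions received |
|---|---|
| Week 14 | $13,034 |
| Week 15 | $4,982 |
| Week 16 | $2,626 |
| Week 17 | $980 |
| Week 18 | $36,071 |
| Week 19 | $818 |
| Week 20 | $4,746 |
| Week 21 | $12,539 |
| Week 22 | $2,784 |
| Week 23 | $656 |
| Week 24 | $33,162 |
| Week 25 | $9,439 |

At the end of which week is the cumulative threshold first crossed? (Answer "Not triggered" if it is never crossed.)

Week 20

Through Week 14: $13,034
Through Week 15: $18,016
Through Week 16: $20,642
Through Week 17: $21,622
Through Week 18: $57,693
Through Week 19: $58,511
Through Week 20: $63,257 ← exceeds threshold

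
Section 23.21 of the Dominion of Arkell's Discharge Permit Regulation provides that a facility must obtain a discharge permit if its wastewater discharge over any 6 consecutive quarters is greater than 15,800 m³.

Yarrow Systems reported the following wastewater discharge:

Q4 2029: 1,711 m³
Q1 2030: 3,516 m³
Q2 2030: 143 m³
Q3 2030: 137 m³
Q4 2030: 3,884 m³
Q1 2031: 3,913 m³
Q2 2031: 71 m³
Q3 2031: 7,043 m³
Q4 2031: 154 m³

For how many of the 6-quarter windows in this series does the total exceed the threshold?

Q4 2029–Q1 2031: 1,711 m³ + 3,516 m³ + 143 m³ + 137 m³ + 3,884 m³ + 3,913 m³ = 13,304 m³ (under)
Q1 2030–Q2 2031: 3,516 m³ + 143 m³ + 137 m³ + 3,884 m³ + 3,913 m³ + 71 m³ = 11,664 m³ (under)
Q2 2030–Q3 2031: 143 m³ + 137 m³ + 3,884 m³ + 3,913 m³ + 71 m³ + 7,043 m³ = 15,191 m³ (under)
Q3 2030–Q4 2031: 137 m³ + 3,884 m³ + 3,913 m³ + 71 m³ + 7,043 m³ + 154 m³ = 15,202 m³ (under)
0 windows exceed the threshold.

0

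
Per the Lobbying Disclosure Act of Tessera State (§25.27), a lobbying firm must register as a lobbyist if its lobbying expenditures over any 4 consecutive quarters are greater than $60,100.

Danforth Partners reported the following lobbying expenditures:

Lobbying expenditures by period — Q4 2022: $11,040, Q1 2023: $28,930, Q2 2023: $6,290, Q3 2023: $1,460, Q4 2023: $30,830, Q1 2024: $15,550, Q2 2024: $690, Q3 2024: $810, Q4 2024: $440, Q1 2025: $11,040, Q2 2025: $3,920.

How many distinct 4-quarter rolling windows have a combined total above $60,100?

Q4 2022–Q3 2023: $11,040 + $28,930 + $6,290 + $1,460 = $47,720 (under)
Q1 2023–Q4 2023: $28,930 + $6,290 + $1,460 + $30,830 = $67,510 (over)
Q2 2023–Q1 2024: $6,290 + $1,460 + $30,830 + $15,550 = $54,130 (under)
Q3 2023–Q2 2024: $1,460 + $30,830 + $15,550 + $690 = $48,530 (under)
Q4 2023–Q3 2024: $30,830 + $15,550 + $690 + $810 = $47,880 (under)
Q1 2024–Q4 2024: $15,550 + $690 + $810 + $440 = $17,490 (under)
Q2 2024–Q1 2025: $690 + $810 + $440 + $11,040 = $12,980 (under)
Q3 2024–Q2 2025: $810 + $440 + $11,040 + $3,920 = $16,210 (under)
1 window exceeds the threshold.

1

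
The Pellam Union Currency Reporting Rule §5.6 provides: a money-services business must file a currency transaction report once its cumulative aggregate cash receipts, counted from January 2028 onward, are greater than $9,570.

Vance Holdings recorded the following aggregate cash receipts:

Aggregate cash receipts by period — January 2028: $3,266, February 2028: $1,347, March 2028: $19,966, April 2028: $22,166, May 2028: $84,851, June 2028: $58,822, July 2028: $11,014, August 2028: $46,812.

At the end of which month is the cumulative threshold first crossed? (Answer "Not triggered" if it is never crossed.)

Through January 2028: $3,266
Through February 2028: $4,613
Through March 2028: $24,579 ← exceeds threshold

March 2028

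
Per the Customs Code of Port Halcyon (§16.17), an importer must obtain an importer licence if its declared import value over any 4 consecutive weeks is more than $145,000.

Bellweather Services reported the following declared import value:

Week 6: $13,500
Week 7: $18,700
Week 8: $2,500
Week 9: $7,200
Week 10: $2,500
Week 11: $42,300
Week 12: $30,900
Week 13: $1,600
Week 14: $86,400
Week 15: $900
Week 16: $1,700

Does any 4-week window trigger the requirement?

Yes

Week 6–Week 9: $13,500 + $18,700 + $2,500 + $7,200 = $41,900 (under)
Week 7–Week 10: $18,700 + $2,500 + $7,200 + $2,500 = $30,900 (under)
Week 8–Week 11: $2,500 + $7,200 + $2,500 + $42,300 = $54,500 (under)
Week 9–Week 12: $7,200 + $2,500 + $42,300 + $30,900 = $82,900 (under)
Week 10–Week 13: $2,500 + $42,300 + $30,900 + $1,600 = $77,300 (under)
Week 11–Week 14: $42,300 + $30,900 + $1,600 + $86,400 = $161,200 (over)
Week 12–Week 15: $30,900 + $1,600 + $86,400 + $900 = $119,800 (under)
Week 13–Week 16: $1,600 + $86,400 + $900 + $1,700 = $90,600 (under)
At least one window exceeds $145,000.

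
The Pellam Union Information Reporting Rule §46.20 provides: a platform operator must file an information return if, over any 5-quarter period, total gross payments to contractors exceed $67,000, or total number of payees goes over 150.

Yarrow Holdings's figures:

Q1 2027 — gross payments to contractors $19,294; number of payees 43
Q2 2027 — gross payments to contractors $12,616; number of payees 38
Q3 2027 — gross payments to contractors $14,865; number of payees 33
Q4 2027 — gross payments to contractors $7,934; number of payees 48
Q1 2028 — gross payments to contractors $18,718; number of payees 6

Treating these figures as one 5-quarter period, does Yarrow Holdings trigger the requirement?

Yes

Total gross payments to contractors: $19,294 + $12,616 + $14,865 + $7,934 + $18,718 = $73,427 (> $67,000).
Total number of payees: 43 + 38 + 33 + 48 + 6 = 168 (> 150).
The test is 'or': at least one threshold is exceeded.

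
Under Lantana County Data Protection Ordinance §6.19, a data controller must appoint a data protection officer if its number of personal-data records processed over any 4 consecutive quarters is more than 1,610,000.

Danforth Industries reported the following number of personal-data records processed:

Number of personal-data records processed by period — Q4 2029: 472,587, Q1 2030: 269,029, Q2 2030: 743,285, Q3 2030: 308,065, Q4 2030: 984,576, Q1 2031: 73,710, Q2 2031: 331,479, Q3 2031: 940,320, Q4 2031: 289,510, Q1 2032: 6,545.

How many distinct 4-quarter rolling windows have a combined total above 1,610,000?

6

Q4 2029–Q3 2030: 472,587 + 269,029 + 743,285 + 308,065 = 1,792,966 (over)
Q1 2030–Q4 2030: 269,029 + 743,285 + 308,065 + 984,576 = 2,304,955 (over)
Q2 2030–Q1 2031: 743,285 + 308,065 + 984,576 + 73,710 = 2,109,636 (over)
Q3 2030–Q2 2031: 308,065 + 984,576 + 73,710 + 331,479 = 1,697,830 (over)
Q4 2030–Q3 2031: 984,576 + 73,710 + 331,479 + 940,320 = 2,330,085 (over)
Q1 2031–Q4 2031: 73,710 + 331,479 + 940,320 + 289,510 = 1,635,019 (over)
Q2 2031–Q1 2032: 331,479 + 940,320 + 289,510 + 6,545 = 1,567,854 (under)
6 windows exceed the threshold.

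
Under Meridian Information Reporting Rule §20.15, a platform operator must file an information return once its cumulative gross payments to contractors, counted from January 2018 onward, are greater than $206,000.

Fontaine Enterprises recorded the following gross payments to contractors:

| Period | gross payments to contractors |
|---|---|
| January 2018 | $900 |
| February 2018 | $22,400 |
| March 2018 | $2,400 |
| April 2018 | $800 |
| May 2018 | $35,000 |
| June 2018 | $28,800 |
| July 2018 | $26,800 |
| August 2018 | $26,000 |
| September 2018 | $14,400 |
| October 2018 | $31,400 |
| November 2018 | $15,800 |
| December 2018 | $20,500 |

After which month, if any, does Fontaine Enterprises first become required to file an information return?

Through January 2018: $900
Through February 2018: $23,300
Through March 2018: $25,700
Through April 2018: $26,500
Through May 2018: $61,500
Through June 2018: $90,300
Through July 2018: $117,100
Through August 2018: $143,100
Through September 2018: $157,500
Through October 2018: $188,900
Through November 2018: $204,700
Through December 2018: $225,200 ← exceeds threshold

December 2018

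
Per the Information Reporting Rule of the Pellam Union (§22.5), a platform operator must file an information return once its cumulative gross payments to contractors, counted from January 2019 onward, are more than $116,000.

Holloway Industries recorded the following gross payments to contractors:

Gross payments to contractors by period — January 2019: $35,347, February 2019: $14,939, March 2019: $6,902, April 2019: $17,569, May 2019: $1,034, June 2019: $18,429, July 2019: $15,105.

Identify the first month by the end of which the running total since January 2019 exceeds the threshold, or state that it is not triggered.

Not triggered

Through January 2019: $35,347
Through February 2019: $50,286
Through March 2019: $57,188
Through April 2019: $74,757
Through May 2019: $75,791
Through June 2019: $94,220
Through July 2019: $109,325
Final cumulative total $109,325 ≤ $116,000; the threshold is never exceeded.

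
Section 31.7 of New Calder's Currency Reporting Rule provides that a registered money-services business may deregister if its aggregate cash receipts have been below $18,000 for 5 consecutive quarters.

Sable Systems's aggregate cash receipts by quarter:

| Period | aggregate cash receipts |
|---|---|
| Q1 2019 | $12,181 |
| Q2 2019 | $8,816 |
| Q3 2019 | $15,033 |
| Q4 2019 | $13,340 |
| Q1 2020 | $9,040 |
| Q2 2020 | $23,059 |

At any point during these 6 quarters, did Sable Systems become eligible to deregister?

Yes

Quarters below $18,000: Q1 2019, Q2 2019, Q3 2019, Q4 2019, Q1 2020.
Longest run of consecutive quarters below the threshold: 5.
5 ≥ 5, so Sable Systems became eligible.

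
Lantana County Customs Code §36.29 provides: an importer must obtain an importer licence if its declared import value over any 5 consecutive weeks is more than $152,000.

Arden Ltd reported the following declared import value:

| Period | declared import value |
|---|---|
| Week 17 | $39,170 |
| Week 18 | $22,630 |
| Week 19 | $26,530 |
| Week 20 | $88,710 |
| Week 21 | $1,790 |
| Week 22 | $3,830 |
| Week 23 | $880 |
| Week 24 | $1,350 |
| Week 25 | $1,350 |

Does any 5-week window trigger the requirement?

Week 17–Week 21: $39,170 + $22,630 + $26,530 + $88,710 + $1,790 = $178,830 (over)
Week 18–Week 22: $22,630 + $26,530 + $88,710 + $1,790 + $3,830 = $143,490 (under)
Week 19–Week 23: $26,530 + $88,710 + $1,790 + $3,830 + $880 = $121,740 (under)
Week 20–Week 24: $88,710 + $1,790 + $3,830 + $880 + $1,350 = $96,560 (under)
Week 21–Week 25: $1,790 + $3,830 + $880 + $1,350 + $1,350 = $9,200 (under)
At least one window exceeds $152,000.

Yes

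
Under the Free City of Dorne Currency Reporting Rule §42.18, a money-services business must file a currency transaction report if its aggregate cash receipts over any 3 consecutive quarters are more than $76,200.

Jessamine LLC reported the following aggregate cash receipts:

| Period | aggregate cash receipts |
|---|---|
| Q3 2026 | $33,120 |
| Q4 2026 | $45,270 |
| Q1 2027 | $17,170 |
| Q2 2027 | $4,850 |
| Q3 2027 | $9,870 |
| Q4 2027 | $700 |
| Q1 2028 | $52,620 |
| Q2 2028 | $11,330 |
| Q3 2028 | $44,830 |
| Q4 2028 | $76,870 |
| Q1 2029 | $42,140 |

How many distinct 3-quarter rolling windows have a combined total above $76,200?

Q3 2026–Q1 2027: $33,120 + $45,270 + $17,170 = $95,560 (over)
Q4 2026–Q2 2027: $45,270 + $17,170 + $4,850 = $67,290 (under)
Q1 2027–Q3 2027: $17,170 + $4,850 + $9,870 = $31,890 (under)
Q2 2027–Q4 2027: $4,850 + $9,870 + $700 = $15,420 (under)
Q3 2027–Q1 2028: $9,870 + $700 + $52,620 = $63,190 (under)
Q4 2027–Q2 2028: $700 + $52,620 + $11,330 = $64,650 (under)
Q1 2028–Q3 2028: $52,620 + $11,330 + $44,830 = $108,780 (over)
Q2 2028–Q4 2028: $11,330 + $44,830 + $76,870 = $133,030 (over)
Q3 2028–Q1 2029: $44,830 + $76,870 + $42,140 = $163,840 (over)
4 windows exceed the threshold.

4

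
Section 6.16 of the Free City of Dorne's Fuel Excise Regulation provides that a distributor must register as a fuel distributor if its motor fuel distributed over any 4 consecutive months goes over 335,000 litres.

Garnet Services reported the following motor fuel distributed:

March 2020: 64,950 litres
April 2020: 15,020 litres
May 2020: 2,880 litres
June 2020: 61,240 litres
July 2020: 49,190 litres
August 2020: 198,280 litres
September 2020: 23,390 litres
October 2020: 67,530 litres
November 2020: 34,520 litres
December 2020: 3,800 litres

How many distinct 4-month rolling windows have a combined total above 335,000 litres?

1

March 2020–June 2020: 64,950 litres + 15,020 litres + 2,880 litres + 61,240 litres = 144,090 litres (under)
April 2020–July 2020: 15,020 litres + 2,880 litres + 61,240 litres + 49,190 litres = 128,330 litres (under)
May 2020–August 2020: 2,880 litres + 61,240 litres + 49,190 litres + 198,280 litres = 311,590 litres (under)
June 2020–September 2020: 61,240 litres + 49,190 litres + 198,280 litres + 23,390 litres = 332,100 litres (under)
July 2020–October 2020: 49,190 litres + 198,280 litres + 23,390 litres + 67,530 litres = 338,390 litres (over)
August 2020–November 2020: 198,280 litres + 23,390 litres + 67,530 litres + 34,520 litres = 323,720 litres (under)
September 2020–December 2020: 23,390 litres + 67,530 litres + 34,520 litres + 3,800 litres = 129,240 litres (under)
1 window exceeds the threshold.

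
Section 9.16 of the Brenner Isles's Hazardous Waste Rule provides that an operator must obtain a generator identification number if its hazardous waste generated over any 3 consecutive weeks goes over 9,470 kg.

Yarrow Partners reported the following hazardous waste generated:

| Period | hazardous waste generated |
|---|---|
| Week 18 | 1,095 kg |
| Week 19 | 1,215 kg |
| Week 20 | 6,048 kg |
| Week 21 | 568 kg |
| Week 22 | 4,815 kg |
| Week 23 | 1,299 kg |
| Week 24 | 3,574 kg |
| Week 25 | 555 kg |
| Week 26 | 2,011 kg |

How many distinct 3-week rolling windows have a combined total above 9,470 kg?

2

Week 18–Week 20: 1,095 kg + 1,215 kg + 6,048 kg = 8,358 kg (under)
Week 19–Week 21: 1,215 kg + 6,048 kg + 568 kg = 7,831 kg (under)
Week 20–Week 22: 6,048 kg + 568 kg + 4,815 kg = 11,431 kg (over)
Week 21–Week 23: 568 kg + 4,815 kg + 1,299 kg = 6,682 kg (under)
Week 22–Week 24: 4,815 kg + 1,299 kg + 3,574 kg = 9,688 kg (over)
Week 23–Week 25: 1,299 kg + 3,574 kg + 555 kg = 5,428 kg (under)
Week 24–Week 26: 3,574 kg + 555 kg + 2,011 kg = 6,140 kg (under)
2 windows exceed the threshold.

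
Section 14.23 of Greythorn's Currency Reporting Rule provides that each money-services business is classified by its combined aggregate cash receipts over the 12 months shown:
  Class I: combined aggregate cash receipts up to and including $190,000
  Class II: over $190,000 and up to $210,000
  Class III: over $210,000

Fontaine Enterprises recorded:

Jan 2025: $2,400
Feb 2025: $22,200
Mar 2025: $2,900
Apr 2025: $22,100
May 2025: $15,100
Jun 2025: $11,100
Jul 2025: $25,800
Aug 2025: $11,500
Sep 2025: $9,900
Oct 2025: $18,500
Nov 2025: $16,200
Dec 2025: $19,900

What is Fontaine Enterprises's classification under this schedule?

Combined aggregate cash receipts: $2,400 + $22,200 + $2,900 + $22,100 + $15,100 + $11,100 + $25,800 + $11,500 + $9,900 + $18,500 + $16,200 + $19,900 = $177,600.
$177,600 ≤ $190,000, so Class I applies.

Class I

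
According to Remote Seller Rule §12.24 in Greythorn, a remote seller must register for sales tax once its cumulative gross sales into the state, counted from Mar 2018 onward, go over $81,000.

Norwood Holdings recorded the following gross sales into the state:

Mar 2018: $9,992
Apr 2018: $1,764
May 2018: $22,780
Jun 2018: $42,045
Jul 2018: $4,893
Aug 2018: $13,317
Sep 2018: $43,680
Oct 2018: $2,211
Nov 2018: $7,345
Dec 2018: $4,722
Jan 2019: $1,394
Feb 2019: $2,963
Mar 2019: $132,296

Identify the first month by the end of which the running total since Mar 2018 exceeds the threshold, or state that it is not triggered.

Jul 2018

Through Mar 2018: $9,992
Through Apr 2018: $11,756
Through May 2018: $34,536
Through Jun 2018: $76,581
Through Jul 2018: $81,474 ← exceeds threshold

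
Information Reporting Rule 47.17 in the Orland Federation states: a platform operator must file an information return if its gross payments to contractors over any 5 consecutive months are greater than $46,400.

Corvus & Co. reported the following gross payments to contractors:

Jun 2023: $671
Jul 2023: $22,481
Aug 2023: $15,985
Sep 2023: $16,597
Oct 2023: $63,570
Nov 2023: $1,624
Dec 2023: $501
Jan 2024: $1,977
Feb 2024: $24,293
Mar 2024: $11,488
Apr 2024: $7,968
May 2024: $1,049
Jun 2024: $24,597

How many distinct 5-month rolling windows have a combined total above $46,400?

Jun 2023–Oct 2023: $671 + $22,481 + $15,985 + $16,597 + $63,570 = $119,304 (over)
Jul 2023–Nov 2023: $22,481 + $15,985 + $16,597 + $63,570 + $1,624 = $120,257 (over)
Aug 2023–Dec 2023: $15,985 + $16,597 + $63,570 + $1,624 + $501 = $98,277 (over)
Sep 2023–Jan 2024: $16,597 + $63,570 + $1,624 + $501 + $1,977 = $84,269 (over)
Oct 2023–Feb 2024: $63,570 + $1,624 + $501 + $1,977 + $24,293 = $91,965 (over)
Nov 2023–Mar 2024: $1,624 + $501 + $1,977 + $24,293 + $11,488 = $39,883 (under)
Dec 2023–Apr 2024: $501 + $1,977 + $24,293 + $11,488 + $7,968 = $46,227 (under)
Jan 2024–May 2024: $1,977 + $24,293 + $11,488 + $7,968 + $1,049 = $46,775 (over)
Feb 2024–Jun 2024: $24,293 + $11,488 + $7,968 + $1,049 + $24,597 = $69,395 (over)
7 windows exceed the threshold.

7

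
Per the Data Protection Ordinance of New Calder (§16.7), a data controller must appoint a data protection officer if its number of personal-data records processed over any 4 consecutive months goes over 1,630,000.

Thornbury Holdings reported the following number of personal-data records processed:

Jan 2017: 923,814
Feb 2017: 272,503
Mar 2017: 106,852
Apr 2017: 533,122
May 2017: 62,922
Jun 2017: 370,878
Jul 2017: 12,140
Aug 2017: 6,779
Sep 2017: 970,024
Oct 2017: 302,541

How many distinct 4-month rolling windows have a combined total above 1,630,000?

1

Jan 2017–Apr 2017: 923,814 + 272,503 + 106,852 + 533,122 = 1,836,291 (over)
Feb 2017–May 2017: 272,503 + 106,852 + 533,122 + 62,922 = 975,399 (under)
Mar 2017–Jun 2017: 106,852 + 533,122 + 62,922 + 370,878 = 1,073,774 (under)
Apr 2017–Jul 2017: 533,122 + 62,922 + 370,878 + 12,140 = 979,062 (under)
May 2017–Aug 2017: 62,922 + 370,878 + 12,140 + 6,779 = 452,719 (under)
Jun 2017–Sep 2017: 370,878 + 12,140 + 6,779 + 970,024 = 1,359,821 (under)
Jul 2017–Oct 2017: 12,140 + 6,779 + 970,024 + 302,541 = 1,291,484 (under)
1 window exceeds the threshold.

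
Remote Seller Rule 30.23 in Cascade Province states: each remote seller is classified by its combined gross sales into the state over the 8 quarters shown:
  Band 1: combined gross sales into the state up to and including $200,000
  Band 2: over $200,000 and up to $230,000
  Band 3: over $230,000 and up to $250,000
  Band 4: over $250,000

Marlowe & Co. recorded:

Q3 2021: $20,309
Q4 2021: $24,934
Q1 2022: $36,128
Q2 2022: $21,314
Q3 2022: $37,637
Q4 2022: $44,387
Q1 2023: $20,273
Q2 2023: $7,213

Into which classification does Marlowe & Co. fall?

Band 2

Combined gross sales into the state: $20,309 + $24,934 + $36,128 + $21,314 + $37,637 + $44,387 + $20,273 + $7,213 = $212,195.
$200,000 < $212,195 ≤ $230,000, so Band 2 applies.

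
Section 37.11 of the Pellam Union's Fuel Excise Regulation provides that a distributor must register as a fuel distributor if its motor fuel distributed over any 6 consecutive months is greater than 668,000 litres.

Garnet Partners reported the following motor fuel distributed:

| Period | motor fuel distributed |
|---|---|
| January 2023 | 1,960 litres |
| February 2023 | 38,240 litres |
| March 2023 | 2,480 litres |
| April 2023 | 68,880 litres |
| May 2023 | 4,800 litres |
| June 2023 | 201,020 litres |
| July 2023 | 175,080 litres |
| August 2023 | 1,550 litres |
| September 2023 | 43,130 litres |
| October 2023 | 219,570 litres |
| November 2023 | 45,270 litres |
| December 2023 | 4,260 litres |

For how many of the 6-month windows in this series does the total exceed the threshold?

1

January 2023–June 2023: 1,960 litres + 38,240 litres + 2,480 litres + 68,880 litres + 4,800 litres + 201,020 litres = 317,380 litres (under)
February 2023–July 2023: 38,240 litres + 2,480 litres + 68,880 litres + 4,800 litres + 201,020 litres + 175,080 litres = 490,500 litres (under)
March 2023–August 2023: 2,480 litres + 68,880 litres + 4,800 litres + 201,020 litres + 175,080 litres + 1,550 litres = 453,810 litres (under)
April 2023–September 2023: 68,880 litres + 4,800 litres + 201,020 litres + 175,080 litres + 1,550 litres + 43,130 litres = 494,460 litres (under)
May 2023–October 2023: 4,800 litres + 201,020 litres + 175,080 litres + 1,550 litres + 43,130 litres + 219,570 litres = 645,150 litres (under)
June 2023–November 2023: 201,020 litres + 175,080 litres + 1,550 litres + 43,130 litres + 219,570 litres + 45,270 litres = 685,620 litres (over)
July 2023–December 2023: 175,080 litres + 1,550 litres + 43,130 litres + 219,570 litres + 45,270 litres + 4,260 litres = 488,860 litres (under)
1 window exceeds the threshold.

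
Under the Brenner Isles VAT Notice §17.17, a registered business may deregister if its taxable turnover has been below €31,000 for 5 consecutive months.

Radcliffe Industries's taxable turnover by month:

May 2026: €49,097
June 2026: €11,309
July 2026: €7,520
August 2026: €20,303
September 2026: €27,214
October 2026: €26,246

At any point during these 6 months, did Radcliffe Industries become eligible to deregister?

Yes

Months below €31,000: June 2026, July 2026, August 2026, September 2026, October 2026.
Longest run of consecutive months below the threshold: 5.
5 ≥ 5, so Radcliffe Industries became eligible.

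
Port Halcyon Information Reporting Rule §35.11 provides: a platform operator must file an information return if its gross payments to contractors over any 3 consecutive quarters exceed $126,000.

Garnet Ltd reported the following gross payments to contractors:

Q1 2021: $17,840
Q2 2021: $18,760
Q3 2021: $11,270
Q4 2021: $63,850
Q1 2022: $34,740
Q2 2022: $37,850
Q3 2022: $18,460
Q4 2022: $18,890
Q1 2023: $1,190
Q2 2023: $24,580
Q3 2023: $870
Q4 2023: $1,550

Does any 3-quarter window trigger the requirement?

Yes

Q1 2021–Q3 2021: $17,840 + $18,760 + $11,270 = $47,870 (under)
Q2 2021–Q4 2021: $18,760 + $11,270 + $63,850 = $93,880 (under)
Q3 2021–Q1 2022: $11,270 + $63,850 + $34,740 = $109,860 (under)
Q4 2021–Q2 2022: $63,850 + $34,740 + $37,850 = $136,440 (over)
Q1 2022–Q3 2022: $34,740 + $37,850 + $18,460 = $91,050 (under)
Q2 2022–Q4 2022: $37,850 + $18,460 + $18,890 = $75,200 (under)
Q3 2022–Q1 2023: $18,460 + $18,890 + $1,190 = $38,540 (under)
Q4 2022–Q2 2023: $18,890 + $1,190 + $24,580 = $44,660 (under)
Q1 2023–Q3 2023: $1,190 + $24,580 + $870 = $26,640 (under)
Q2 2023–Q4 2023: $24,580 + $870 + $1,550 = $27,000 (under)
At least one window exceeds $126,000.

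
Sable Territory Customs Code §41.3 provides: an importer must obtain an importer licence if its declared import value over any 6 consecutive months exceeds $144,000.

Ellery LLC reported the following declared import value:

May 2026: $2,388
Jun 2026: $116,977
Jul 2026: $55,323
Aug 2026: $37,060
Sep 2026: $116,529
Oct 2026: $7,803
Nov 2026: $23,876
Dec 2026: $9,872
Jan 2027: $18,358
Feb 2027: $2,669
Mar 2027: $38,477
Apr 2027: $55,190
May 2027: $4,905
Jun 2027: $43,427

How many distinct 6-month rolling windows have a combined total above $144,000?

7

May 2026–Oct 2026: $2,388 + $116,977 + $55,323 + $37,060 + $116,529 + $7,803 = $336,080 (over)
Jun 2026–Nov 2026: $116,977 + $55,323 + $37,060 + $116,529 + $7,803 + $23,876 = $357,568 (over)
Jul 2026–Dec 2026: $55,323 + $37,060 + $116,529 + $7,803 + $23,876 + $9,872 = $250,463 (over)
Aug 2026–Jan 2027: $37,060 + $116,529 + $7,803 + $23,876 + $9,872 + $18,358 = $213,498 (over)
Sep 2026–Feb 2027: $116,529 + $7,803 + $23,876 + $9,872 + $18,358 + $2,669 = $179,107 (over)
Oct 2026–Mar 2027: $7,803 + $23,876 + $9,872 + $18,358 + $2,669 + $38,477 = $101,055 (under)
Nov 2026–Apr 2027: $23,876 + $9,872 + $18,358 + $2,669 + $38,477 + $55,190 = $148,442 (over)
Dec 2026–May 2027: $9,872 + $18,358 + $2,669 + $38,477 + $55,190 + $4,905 = $129,471 (under)
Jan 2027–Jun 2027: $18,358 + $2,669 + $38,477 + $55,190 + $4,905 + $43,427 = $163,026 (over)
7 windows exceed the threshold.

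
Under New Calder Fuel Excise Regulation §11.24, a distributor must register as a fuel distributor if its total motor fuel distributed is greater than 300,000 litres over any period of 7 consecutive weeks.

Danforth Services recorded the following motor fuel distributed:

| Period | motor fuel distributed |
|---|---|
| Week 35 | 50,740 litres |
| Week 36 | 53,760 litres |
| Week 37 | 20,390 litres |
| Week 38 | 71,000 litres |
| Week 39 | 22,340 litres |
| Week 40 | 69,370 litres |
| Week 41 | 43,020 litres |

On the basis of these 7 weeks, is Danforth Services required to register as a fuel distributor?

Yes

Total motor fuel distributed: 50,740 litres + 53,760 litres + 20,390 litres + 71,000 litres + 22,340 litres + 69,370 litres + 43,020 litres = 330,620 litres.
330,620 litres > 300,000 litres, so the threshold is exceeded.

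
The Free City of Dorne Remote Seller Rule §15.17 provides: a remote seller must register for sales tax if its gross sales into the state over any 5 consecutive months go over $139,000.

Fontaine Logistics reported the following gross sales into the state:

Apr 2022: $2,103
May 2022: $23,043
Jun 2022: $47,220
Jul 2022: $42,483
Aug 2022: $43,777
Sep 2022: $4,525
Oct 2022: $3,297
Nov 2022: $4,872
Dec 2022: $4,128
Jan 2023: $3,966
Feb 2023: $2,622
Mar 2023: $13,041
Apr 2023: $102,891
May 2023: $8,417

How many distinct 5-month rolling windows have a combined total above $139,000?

3

Apr 2022–Aug 2022: $2,103 + $23,043 + $47,220 + $42,483 + $43,777 = $158,626 (over)
May 2022–Sep 2022: $23,043 + $47,220 + $42,483 + $43,777 + $4,525 = $161,048 (over)
Jun 2022–Oct 2022: $47,220 + $42,483 + $43,777 + $4,525 + $3,297 = $141,302 (over)
Jul 2022–Nov 2022: $42,483 + $43,777 + $4,525 + $3,297 + $4,872 = $98,954 (under)
Aug 2022–Dec 2022: $43,777 + $4,525 + $3,297 + $4,872 + $4,128 = $60,599 (under)
Sep 2022–Jan 2023: $4,525 + $3,297 + $4,872 + $4,128 + $3,966 = $20,788 (under)
Oct 2022–Feb 2023: $3,297 + $4,872 + $4,128 + $3,966 + $2,622 = $18,885 (under)
Nov 2022–Mar 2023: $4,872 + $4,128 + $3,966 + $2,622 + $13,041 = $28,629 (under)
Dec 2022–Apr 2023: $4,128 + $3,966 + $2,622 + $13,041 + $102,891 = $126,648 (under)
Jan 2023–May 2023: $3,966 + $2,622 + $13,041 + $102,891 + $8,417 = $130,937 (under)
3 windows exceed the threshold.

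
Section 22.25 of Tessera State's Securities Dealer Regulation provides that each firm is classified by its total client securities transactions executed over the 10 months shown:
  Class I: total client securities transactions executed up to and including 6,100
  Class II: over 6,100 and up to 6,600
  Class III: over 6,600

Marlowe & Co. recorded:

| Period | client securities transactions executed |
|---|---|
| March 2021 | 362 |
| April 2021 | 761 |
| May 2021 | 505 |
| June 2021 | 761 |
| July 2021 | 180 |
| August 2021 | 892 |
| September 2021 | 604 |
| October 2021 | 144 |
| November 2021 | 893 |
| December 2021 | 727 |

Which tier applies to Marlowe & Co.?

Class I

Total client securities transactions executed: 362 + 761 + 505 + 761 + 180 + 892 + 604 + 144 + 893 + 727 = 5,829.
5,829 ≤ 6,100, so Class I applies.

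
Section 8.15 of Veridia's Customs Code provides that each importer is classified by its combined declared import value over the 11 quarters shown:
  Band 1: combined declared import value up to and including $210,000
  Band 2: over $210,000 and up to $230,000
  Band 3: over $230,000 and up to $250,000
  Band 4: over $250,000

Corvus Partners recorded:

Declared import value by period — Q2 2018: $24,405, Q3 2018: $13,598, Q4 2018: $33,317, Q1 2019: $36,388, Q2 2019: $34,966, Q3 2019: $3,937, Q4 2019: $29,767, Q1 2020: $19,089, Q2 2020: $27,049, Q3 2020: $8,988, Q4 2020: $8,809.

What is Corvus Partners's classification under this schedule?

Band 3

Combined declared import value: $24,405 + $13,598 + $33,317 + $36,388 + $34,966 + $3,937 + $29,767 + $19,089 + $27,049 + $8,988 + $8,809 = $240,313.
$230,000 < $240,313 ≤ $250,000, so Band 3 applies.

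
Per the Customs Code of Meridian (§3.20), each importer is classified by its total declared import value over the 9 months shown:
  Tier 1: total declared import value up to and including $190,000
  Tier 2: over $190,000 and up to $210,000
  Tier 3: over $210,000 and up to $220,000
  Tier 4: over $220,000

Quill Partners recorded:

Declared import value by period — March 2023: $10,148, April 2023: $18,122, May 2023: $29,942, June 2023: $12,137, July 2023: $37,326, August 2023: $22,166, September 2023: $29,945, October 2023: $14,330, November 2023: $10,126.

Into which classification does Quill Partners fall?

Total declared import value: $10,148 + $18,122 + $29,942 + $12,137 + $37,326 + $22,166 + $29,945 + $14,330 + $10,126 = $184,242.
$184,242 ≤ $190,000, so Tier 1 applies.

Tier 1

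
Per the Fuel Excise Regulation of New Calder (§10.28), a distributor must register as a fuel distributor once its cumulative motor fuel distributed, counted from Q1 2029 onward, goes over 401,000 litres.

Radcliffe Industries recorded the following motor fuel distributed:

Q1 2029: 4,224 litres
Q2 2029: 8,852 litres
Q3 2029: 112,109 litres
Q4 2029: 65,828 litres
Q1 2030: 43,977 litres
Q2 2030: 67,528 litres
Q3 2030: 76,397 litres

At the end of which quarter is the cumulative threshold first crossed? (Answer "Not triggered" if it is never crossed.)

Through Q1 2029: 4,224 litres
Through Q2 2029: 13,076 litres
Through Q3 2029: 125,185 litres
Through Q4 2029: 191,013 litres
Through Q1 2030: 234,990 litres
Through Q2 2030: 302,518 litres
Through Q3 2030: 378,915 litres
Final cumulative total 378,915 litres ≤ 401,000 litres; the threshold is never exceeded.

Not triggered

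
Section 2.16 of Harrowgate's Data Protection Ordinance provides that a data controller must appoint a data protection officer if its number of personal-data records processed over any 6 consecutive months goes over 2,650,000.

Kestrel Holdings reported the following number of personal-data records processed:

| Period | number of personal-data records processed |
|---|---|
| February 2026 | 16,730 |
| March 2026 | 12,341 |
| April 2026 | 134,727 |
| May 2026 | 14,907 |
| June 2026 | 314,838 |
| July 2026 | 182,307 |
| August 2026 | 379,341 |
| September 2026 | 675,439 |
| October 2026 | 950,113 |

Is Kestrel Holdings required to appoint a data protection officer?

No

February 2026–July 2026: 16,730 + 12,341 + 134,727 + 14,907 + 314,838 + 182,307 = 675,850 (under)
March 2026–August 2026: 12,341 + 134,727 + 14,907 + 314,838 + 182,307 + 379,341 = 1,038,461 (under)
April 2026–September 2026: 134,727 + 14,907 + 314,838 + 182,307 + 379,341 + 675,439 = 1,701,559 (under)
May 2026–October 2026: 14,907 + 314,838 + 182,307 + 379,341 + 675,439 + 950,113 = 2,516,945 (under)
No window exceeds 2,650,000.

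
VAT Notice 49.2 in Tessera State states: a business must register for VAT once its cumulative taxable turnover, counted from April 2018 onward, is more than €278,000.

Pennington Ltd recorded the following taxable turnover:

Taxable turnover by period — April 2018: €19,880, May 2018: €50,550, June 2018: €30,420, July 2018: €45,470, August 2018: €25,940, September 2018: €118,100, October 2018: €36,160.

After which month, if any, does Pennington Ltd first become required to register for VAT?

September 2018

Through April 2018: €19,880
Through May 2018: €70,430
Through June 2018: €100,850
Through July 2018: €146,320
Through August 2018: €172,260
Through September 2018: €290,360 ← exceeds threshold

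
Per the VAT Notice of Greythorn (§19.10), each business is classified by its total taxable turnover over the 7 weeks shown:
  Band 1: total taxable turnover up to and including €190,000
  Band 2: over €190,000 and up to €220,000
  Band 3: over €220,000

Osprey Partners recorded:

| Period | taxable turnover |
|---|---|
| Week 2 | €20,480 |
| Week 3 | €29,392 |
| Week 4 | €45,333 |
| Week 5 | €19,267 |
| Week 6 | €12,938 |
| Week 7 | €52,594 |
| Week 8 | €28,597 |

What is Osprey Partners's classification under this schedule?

Band 2

Total taxable turnover: €20,480 + €29,392 + €45,333 + €19,267 + €12,938 + €52,594 + €28,597 = €208,601.
€190,000 < €208,601 ≤ €220,000, so Band 2 applies.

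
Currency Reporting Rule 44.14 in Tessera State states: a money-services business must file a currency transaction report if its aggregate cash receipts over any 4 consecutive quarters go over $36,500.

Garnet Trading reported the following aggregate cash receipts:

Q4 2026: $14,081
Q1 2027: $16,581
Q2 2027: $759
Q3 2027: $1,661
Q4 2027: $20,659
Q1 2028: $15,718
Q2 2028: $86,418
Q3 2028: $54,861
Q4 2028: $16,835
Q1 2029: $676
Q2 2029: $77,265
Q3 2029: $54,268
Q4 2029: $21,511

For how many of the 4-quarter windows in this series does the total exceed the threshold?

9

Q4 2026–Q3 2027: $14,081 + $16,581 + $759 + $1,661 = $33,082 (under)
Q1 2027–Q4 2027: $16,581 + $759 + $1,661 + $20,659 = $39,660 (over)
Q2 2027–Q1 2028: $759 + $1,661 + $20,659 + $15,718 = $38,797 (over)
Q3 2027–Q2 2028: $1,661 + $20,659 + $15,718 + $86,418 = $124,456 (over)
Q4 2027–Q3 2028: $20,659 + $15,718 + $86,418 + $54,861 = $177,656 (over)
Q1 2028–Q4 2028: $15,718 + $86,418 + $54,861 + $16,835 = $173,832 (over)
Q2 2028–Q1 2029: $86,418 + $54,861 + $16,835 + $676 = $158,790 (over)
Q3 2028–Q2 2029: $54,861 + $16,835 + $676 + $77,265 = $149,637 (over)
Q4 2028–Q3 2029: $16,835 + $676 + $77,265 + $54,268 = $149,044 (over)
Q1 2029–Q4 2029: $676 + $77,265 + $54,268 + $21,511 = $153,720 (over)
9 windows exceed the threshold.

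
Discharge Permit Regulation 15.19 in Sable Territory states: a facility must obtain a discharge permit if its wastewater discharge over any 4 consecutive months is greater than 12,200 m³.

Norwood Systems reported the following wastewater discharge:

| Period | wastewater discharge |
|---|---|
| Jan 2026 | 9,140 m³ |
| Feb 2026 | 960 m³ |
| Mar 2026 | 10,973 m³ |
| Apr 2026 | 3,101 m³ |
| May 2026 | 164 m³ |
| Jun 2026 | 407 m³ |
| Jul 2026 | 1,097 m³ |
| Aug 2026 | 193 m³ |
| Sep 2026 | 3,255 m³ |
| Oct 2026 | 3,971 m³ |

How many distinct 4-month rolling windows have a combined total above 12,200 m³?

3

Jan 2026–Apr 2026: 9,140 m³ + 960 m³ + 10,973 m³ + 3,101 m³ = 24,174 m³ (over)
Feb 2026–May 2026: 960 m³ + 10,973 m³ + 3,101 m³ + 164 m³ = 15,198 m³ (over)
Mar 2026–Jun 2026: 10,973 m³ + 3,101 m³ + 164 m³ + 407 m³ = 14,645 m³ (over)
Apr 2026–Jul 2026: 3,101 m³ + 164 m³ + 407 m³ + 1,097 m³ = 4,769 m³ (under)
May 2026–Aug 2026: 164 m³ + 407 m³ + 1,097 m³ + 193 m³ = 1,861 m³ (under)
Jun 2026–Sep 2026: 407 m³ + 1,097 m³ + 193 m³ + 3,255 m³ = 4,952 m³ (under)
Jul 2026–Oct 2026: 1,097 m³ + 193 m³ + 3,255 m³ + 3,971 m³ = 8,516 m³ (under)
3 windows exceed the threshold.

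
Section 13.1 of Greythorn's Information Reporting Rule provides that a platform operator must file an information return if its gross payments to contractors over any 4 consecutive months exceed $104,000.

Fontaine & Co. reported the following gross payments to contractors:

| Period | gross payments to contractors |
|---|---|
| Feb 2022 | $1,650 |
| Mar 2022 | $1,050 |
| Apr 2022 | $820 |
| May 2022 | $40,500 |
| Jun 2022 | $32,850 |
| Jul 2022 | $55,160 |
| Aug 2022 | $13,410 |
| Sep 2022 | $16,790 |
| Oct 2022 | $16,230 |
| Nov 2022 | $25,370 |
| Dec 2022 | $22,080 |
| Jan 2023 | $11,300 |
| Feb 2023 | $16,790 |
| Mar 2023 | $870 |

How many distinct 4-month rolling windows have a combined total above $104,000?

Feb 2022–May 2022: $1,650 + $1,050 + $820 + $40,500 = $44,020 (under)
Mar 2022–Jun 2022: $1,050 + $820 + $40,500 + $32,850 = $75,220 (under)
Apr 2022–Jul 2022: $820 + $40,500 + $32,850 + $55,160 = $129,330 (over)
May 2022–Aug 2022: $40,500 + $32,850 + $55,160 + $13,410 = $141,920 (over)
Jun 2022–Sep 2022: $32,850 + $55,160 + $13,410 + $16,790 = $118,210 (over)
Jul 2022–Oct 2022: $55,160 + $13,410 + $16,790 + $16,230 = $101,590 (under)
Aug 2022–Nov 2022: $13,410 + $16,790 + $16,230 + $25,370 = $71,800 (under)
Sep 2022–Dec 2022: $16,790 + $16,230 + $25,370 + $22,080 = $80,470 (under)
Oct 2022–Jan 2023: $16,230 + $25,370 + $22,080 + $11,300 = $74,980 (under)
Nov 2022–Feb 2023: $25,370 + $22,080 + $11,300 + $16,790 = $75,540 (under)
Dec 2022–Mar 2023: $22,080 + $11,300 + $16,790 + $870 = $51,040 (under)
3 windows exceed the threshold.

3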